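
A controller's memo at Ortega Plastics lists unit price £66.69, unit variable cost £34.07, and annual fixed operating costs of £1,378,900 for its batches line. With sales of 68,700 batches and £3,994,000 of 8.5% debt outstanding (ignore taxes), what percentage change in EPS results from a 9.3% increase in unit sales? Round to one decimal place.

+39.9%

At 68,700 units, contribution = 68,700 × £32.62 = £2,240,994.00.
Subtracting fixed costs: EBIT = £2,240,994.00 − £1,378,900 = £862,094.00.
Interest = £339,490.00, so EBIT − I = £522,604.00.
DCL = total CM / (EBIT − I) = £2,240,994.00 / £522,604.00 = 4.2881.
%ΔEPS = DCL × %ΔSales = 4.2881 × +9.3% = +39.9%.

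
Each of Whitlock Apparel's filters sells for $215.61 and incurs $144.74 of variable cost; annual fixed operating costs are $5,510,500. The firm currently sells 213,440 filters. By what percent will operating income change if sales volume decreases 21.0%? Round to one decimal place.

-33.0%

Contribution at this volume is 213,440 × $70.87 = $15,126,492.80.
Operating income = contribution − fixed costs = $15,126,492.80 − $5,510,500 = $9,615,992.80.
So DOL = total CM / EBIT = $15,126,492.80 / $9,615,992.80 = 1.5731.
Operating income changes by 1.5731 × -21.0% = -33.0%.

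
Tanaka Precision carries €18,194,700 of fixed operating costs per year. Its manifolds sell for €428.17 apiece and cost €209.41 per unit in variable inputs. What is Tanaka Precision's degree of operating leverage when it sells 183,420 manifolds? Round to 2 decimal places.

1.83

At 183,420 units, contribution = 183,420 × €218.76 = €40,124,959.20.
EBIT = €40,124,959.20 − €18,194,700 = €21,930,259.20.
DOL = contribution ÷ EBIT = €40,124,959.20 ÷ €21,930,259.20 = 1.8297.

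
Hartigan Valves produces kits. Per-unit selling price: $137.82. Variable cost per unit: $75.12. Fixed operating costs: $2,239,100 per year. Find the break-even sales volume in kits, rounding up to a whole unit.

Contribution margin per unit = $137.82 − $75.12 = $62.70.
Break-even Q = $2,239,100 / $62.70 = 35,711.32 → 35,712 kits.

35,712 kits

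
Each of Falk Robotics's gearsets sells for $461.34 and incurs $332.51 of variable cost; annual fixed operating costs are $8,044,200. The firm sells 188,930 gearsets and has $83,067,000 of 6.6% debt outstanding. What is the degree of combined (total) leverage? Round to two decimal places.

Contribution at this volume is 188,930 × $128.83 = $24,339,851.90.
EBIT = $24,339,851.90 − $8,044,200 = $16,295,651.90. Interest = $5,482,422.00.
DOL = $24,339,851.90 ÷ $16,295,651.90 = 1.4936; DFL = $16,295,651.90 ÷ $10,813,229.90 = 1.5070.
Combined leverage = 1.4936 × 1.5070 = 2.2509.

2.25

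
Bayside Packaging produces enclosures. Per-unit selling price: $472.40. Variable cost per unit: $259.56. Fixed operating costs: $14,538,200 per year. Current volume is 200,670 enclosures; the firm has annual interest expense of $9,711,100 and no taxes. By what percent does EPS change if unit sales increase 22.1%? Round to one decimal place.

Contribution at this volume is 200,670 × $212.84 = $42,710,602.80.
Operating income = contribution − fixed costs = $42,710,602.80 − $14,538,200 = $28,172,402.80.
After interest of $9,711,100.00, pre-tax earnings = $18,461,302.80.
Degree of combined leverage = contribution ÷ (EBIT − I) = $42,710,602.80 ÷ $18,461,302.80 = 2.3135.
%ΔEPS = DCL × %ΔSales = 2.3135 × +22.1% = +51.1%.

+51.1%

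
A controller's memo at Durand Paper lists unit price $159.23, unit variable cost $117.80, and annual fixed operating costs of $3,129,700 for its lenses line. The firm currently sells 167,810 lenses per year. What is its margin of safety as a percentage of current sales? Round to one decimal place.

Contribution margin per unit = $159.23 − $117.80 = $41.43. Break-even units = $3,129,700 ÷ $41.43 = 75,541.88; break-even revenue = 75,541.88 × $159.23 = $12,028,533.21.
Current sales = 167,810 × $159.23 = $26,720,386.30.
Margin of safety = ($26,720,386.30 − $12,028,533.21) ÷ $26,720,386.30 = 55.0%.

55.0%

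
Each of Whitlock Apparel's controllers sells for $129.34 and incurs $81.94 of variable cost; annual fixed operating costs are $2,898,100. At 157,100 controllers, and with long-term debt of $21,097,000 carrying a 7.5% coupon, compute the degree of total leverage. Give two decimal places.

2.51

Contribution at this volume is 157,100 × $47.40 = $7,446,540.00.
Operating income = contribution − fixed costs = $7,446,540.00 − $2,898,100 = $4,548,440.00. Interest = $1,582,275.00, so EBIT − I = $2,966,165.00.
DCL = contribution ÷ (EBIT − I) = $7,446,540.00 ÷ $2,966,165.00 = 2.5105.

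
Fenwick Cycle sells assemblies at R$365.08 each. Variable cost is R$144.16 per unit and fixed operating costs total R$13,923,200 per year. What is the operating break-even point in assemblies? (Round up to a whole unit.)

Contribution margin per unit = R$365.08 − R$144.16 = R$220.92.
Break-even volume = fixed costs ÷ CM per unit = R$13,923,200 ÷ R$220.92 = 63,023.72, so 63,024 assemblies.

63,024 assemblies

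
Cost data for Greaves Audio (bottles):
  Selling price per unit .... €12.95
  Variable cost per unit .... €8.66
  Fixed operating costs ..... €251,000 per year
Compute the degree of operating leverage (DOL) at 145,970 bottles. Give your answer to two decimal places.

Total contribution margin = 145,970 × €4.29 = €626,211.30.
Operating income = contribution − fixed costs = €626,211.30 − €251,000 = €375,211.30.
Degree of operating leverage = €626,211.30 / €375,211.30 = 1.6690.

1.67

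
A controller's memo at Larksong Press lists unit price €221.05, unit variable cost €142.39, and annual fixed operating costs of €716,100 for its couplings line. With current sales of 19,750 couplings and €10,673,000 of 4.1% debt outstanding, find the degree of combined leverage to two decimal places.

3.89

Total contribution margin = 19,750 × €78.66 = €1,553,535.00.
Subtracting fixed costs: EBIT = €1,553,535.00 − €716,100 = €837,435.00. Interest = €437,593.00, so EBIT − I = €399,842.00.
Degree of total leverage = total CM / (EBIT − interest) = €1,553,535.00 / €399,842.00 = 3.8854.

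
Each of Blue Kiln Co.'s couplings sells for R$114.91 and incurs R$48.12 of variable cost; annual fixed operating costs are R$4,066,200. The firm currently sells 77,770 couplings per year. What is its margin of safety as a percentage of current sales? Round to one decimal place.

21.7%

Unit CM = price − variable cost = R$114.91 − R$48.12 = R$66.79. Break-even units = R$4,066,200 ÷ R$66.79 = 60,880.37; break-even revenue = 60,880.37 × R$114.91 = R$6,995,763.47.
Actual sales revenue = 77,770 × R$114.91 = R$8,936,550.70.
Margin of safety = (R$8,936,550.70 − R$6,995,763.47) ÷ R$8,936,550.70 = 21.7%.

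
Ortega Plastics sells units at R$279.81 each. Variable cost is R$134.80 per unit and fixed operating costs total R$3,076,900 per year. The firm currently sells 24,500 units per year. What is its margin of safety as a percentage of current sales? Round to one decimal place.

Each unit contributes R$279.81 − R$134.80 = R$145.01. Break-even units = R$3,076,900 ÷ R$145.01 = 21,218.54; break-even revenue = 21,218.54 × R$279.81 = R$5,937,158.74.
Actual sales revenue = 24,500 × R$279.81 = R$6,855,345.00.
Margin of safety = (R$6,855,345.00 − R$5,937,158.74) ÷ R$6,855,345.00 = 13.4%.

13.4%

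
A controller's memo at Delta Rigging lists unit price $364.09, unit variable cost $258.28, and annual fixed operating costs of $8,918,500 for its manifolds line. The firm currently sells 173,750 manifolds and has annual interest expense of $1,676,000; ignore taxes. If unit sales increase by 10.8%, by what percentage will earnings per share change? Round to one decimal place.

+25.5%

Total contribution margin = 173,750 × $105.81 = $18,384,487.50.
Subtracting fixed costs: EBIT = $18,384,487.50 − $8,918,500 = $9,465,987.50.
After interest of $1,676,000.00, pre-tax earnings = $7,789,987.50.
DCL = total CM / (EBIT − I) = $18,384,487.50 / $7,789,987.50 = 2.3600.
%ΔEPS = DCL × %ΔSales = 2.3600 × +10.8% = +25.5%.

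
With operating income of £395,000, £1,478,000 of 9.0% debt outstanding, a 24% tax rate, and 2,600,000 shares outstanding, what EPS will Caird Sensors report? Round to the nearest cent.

Interest = £133,020.00, so EBT = £395,000 − £133,020.00 = £261,980.00.
After tax at 24%: net income = £261,980.00 × 0.76 = £199,104.80.
Per share: £199,104.80 / 2,600,000 shares = £0.08.

£0.08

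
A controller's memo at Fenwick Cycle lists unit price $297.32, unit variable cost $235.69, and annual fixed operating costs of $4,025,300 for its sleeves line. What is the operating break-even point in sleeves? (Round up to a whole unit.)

Unit CM = price − variable cost = $297.32 − $235.69 = $61.63.
Break-even volume = fixed costs ÷ CM per unit = $4,025,300 ÷ $61.63 = 65,313.97, so 65,314 sleeves.

65,314 sleeves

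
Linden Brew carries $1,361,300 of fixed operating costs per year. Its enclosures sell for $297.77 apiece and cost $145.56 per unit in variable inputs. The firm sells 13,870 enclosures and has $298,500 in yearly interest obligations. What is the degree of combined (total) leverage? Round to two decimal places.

4.68

At 13,870 units, contribution = 13,870 × $152.21 = $2,111,152.70.
Operating income = contribution − fixed costs = $2,111,152.70 − $1,361,300 = $749,852.70. Interest = $298,500.00.
DOL = $2,111,152.70 ÷ $749,852.70 = 2.8154; DFL = $749,852.70 ÷ $451,352.70 = 1.6613.
Combined leverage = 2.8154 × 1.6613 = 4.6772.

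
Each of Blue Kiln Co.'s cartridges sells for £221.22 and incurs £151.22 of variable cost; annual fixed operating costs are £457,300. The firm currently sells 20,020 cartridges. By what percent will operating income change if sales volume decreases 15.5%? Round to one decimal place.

Total contribution margin = 20,020 × £70.00 = £1,401,400.00.
Operating income = contribution − fixed costs = £1,401,400.00 − £457,300 = £944,100.00.
Degree of operating leverage = £1,401,400.00 / £944,100.00 = 1.4844.
%ΔEBIT = DOL × %ΔSales = 1.4844 × -15.5% = -23.0%.

-23.0%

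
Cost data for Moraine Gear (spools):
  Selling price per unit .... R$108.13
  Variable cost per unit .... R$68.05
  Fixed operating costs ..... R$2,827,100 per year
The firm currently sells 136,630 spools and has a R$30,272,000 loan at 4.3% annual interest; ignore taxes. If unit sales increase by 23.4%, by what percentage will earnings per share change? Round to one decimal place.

+95.1%

Contribution at this volume is 136,630 × R$40.08 = R$5,476,130.40.
Operating income = contribution − fixed costs = R$5,476,130.40 − R$2,827,100 = R$2,649,030.40.
Interest = R$1,301,696.00, so EBIT − I = R$1,347,334.40.
Degree of combined leverage = contribution ÷ (EBIT − I) = R$5,476,130.40 ÷ R$1,347,334.40 = 4.0644.
%ΔEPS = DCL × %ΔSales = 4.0644 × +23.4% = +95.1%.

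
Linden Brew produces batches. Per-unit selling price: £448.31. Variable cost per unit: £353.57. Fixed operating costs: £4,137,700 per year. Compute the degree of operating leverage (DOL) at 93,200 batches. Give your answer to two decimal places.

1.88

Total contribution margin = 93,200 × £94.74 = £8,829,768.00.
EBIT = £8,829,768.00 − £4,137,700 = £4,692,068.00.
Degree of operating leverage = £8,829,768.00 / £4,692,068.00 = 1.8818.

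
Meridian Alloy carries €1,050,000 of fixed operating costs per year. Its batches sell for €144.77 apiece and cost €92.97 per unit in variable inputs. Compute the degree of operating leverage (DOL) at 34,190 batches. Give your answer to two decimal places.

Contribution at this volume is 34,190 × €51.80 = €1,771,042.00.
Subtracting fixed costs: EBIT = €1,771,042.00 − €1,050,000 = €721,042.00.
Degree of operating leverage = €1,771,042.00 / €721,042.00 = 2.4562.

2.46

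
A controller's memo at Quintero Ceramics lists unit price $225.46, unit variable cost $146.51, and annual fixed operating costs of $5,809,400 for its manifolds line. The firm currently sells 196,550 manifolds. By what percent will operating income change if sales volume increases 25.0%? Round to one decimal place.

+40.0%

Contribution at this volume is 196,550 × $78.95 = $15,517,622.50.
Subtracting fixed costs: EBIT = $15,517,622.50 − $5,809,400 = $9,708,222.50.
DOL = contribution ÷ EBIT = $15,517,622.50 ÷ $9,708,222.50 = 1.5984.
%ΔEBIT = DOL × %ΔSales = 1.5984 × +25.0% = +40.0%.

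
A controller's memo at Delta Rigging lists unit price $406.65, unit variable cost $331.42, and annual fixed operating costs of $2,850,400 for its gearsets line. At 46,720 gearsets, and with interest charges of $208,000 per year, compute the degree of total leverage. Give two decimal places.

7.70

Total contribution margin = 46,720 × $75.23 = $3,514,745.60.
Subtracting fixed costs: EBIT = $3,514,745.60 − $2,850,400 = $664,345.60. Interest = $208,000.00.
DOL = $3,514,745.60 ÷ $664,345.60 = 5.2905; DFL = $664,345.60 ÷ $456,345.60 = 1.4558.
Combined leverage = 5.2905 × 1.4558 = 7.7019.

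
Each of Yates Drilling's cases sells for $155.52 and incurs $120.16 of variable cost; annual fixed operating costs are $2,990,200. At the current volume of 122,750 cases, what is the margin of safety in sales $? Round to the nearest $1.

$5,938,612

Each unit contributes $155.52 − $120.16 = $35.36. Break-even units = $2,990,200 ÷ $35.36 = 84,564.48; break-even revenue = 84,564.48 × $155.52 = $13,151,467.87.
Actual sales revenue = 122,750 × $155.52 = $19,090,080.00.
Margin of safety = $19,090,080.00 − $13,151,467.87 = $5,938,612.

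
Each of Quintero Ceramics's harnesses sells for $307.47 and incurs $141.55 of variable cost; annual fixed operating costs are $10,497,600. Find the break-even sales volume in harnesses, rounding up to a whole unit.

63,270 harnesses

Each unit contributes $307.47 − $141.55 = $165.92.
Break-even Q = $10,497,600 / $165.92 = 63,269.05 → 63,270 harnesses.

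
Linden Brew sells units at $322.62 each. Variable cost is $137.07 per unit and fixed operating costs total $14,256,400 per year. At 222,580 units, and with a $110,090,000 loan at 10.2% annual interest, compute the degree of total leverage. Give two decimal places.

2.61

Contribution at this volume is 222,580 × $185.55 = $41,299,719.00.
Operating income = contribution − fixed costs = $41,299,719.00 − $14,256,400 = $27,043,319.00. Interest = $11,229,180.00, so EBIT − I = $15,814,139.00.
DCL = contribution ÷ (EBIT − I) = $41,299,719.00 ÷ $15,814,139.00 = 2.6116.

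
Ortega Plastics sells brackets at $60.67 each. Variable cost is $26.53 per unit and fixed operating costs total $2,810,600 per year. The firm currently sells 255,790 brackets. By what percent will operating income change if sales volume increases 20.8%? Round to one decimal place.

Total contribution margin = 255,790 × $34.14 = $8,732,670.60.
Operating income = contribution − fixed costs = $8,732,670.60 − $2,810,600 = $5,922,070.60.
So DOL = total CM / EBIT = $8,732,670.60 / $5,922,070.60 = 1.4746.
Operating income changes by 1.4746 × +20.8% = +30.7%.

+30.7%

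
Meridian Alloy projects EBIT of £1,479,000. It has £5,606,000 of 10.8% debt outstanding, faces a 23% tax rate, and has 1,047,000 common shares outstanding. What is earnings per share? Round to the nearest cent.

£0.64

Pre-tax income = £1,479,000 − £605,448.00 = £873,552.00.
Net income = £873,552.00 × (1 − 0.23) = £672,635.04.
EPS = £672,635.04 ÷ 1,047,000 = £0.64.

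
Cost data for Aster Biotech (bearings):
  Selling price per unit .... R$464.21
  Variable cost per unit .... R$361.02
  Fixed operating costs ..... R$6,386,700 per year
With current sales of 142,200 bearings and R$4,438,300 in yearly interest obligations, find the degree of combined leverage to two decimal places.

3.81

Total contribution margin = 142,200 × R$103.19 = R$14,673,618.00.
Subtracting fixed costs: EBIT = R$14,673,618.00 − R$6,386,700 = R$8,286,918.00. Interest = R$4,438,300.00, so EBIT − I = R$3,848,618.00.
DCL = contribution ÷ (EBIT − I) = R$14,673,618.00 ÷ R$3,848,618.00 = 3.8127.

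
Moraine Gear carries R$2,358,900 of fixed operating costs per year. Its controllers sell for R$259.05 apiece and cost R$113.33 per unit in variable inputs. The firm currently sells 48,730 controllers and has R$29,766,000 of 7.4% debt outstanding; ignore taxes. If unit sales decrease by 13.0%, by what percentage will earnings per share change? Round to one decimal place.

-36.4%

Total contribution margin = 48,730 × R$145.72 = R$7,100,935.60.
EBIT = R$7,100,935.60 − R$2,358,900 = R$4,742,035.60.
After interest of R$2,202,684.00, pre-tax earnings = R$2,539,351.60.
Degree of combined leverage = contribution ÷ (EBIT − I) = R$7,100,935.60 ÷ R$2,539,351.60 = 2.7964.
EPS therefore changes by 2.7964 × (-13.0%) = -36.4%.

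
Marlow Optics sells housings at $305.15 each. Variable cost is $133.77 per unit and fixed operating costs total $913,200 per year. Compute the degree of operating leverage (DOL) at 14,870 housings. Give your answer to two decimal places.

1.56

Contribution at this volume is 14,870 × $171.38 = $2,548,420.60.
EBIT = $2,548,420.60 − $913,200 = $1,635,220.60.
DOL = contribution ÷ EBIT = $2,548,420.60 ÷ $1,635,220.60 = 1.5585.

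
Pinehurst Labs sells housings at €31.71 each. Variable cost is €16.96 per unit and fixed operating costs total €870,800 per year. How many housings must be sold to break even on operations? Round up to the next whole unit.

59,038 housings

Contribution margin per unit = €31.71 − €16.96 = €14.75.
Break-even Q = €870,800 / €14.75 = 59,037.29 → 59,038 housings.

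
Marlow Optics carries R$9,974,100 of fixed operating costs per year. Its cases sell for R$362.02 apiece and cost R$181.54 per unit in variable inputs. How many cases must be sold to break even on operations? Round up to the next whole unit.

55,265 cases

Unit CM = price − variable cost = R$362.02 − R$181.54 = R$180.48.
Units to break even: R$9,974,100 ÷ R$180.48 = 55,264.30, rounded up to 55,265.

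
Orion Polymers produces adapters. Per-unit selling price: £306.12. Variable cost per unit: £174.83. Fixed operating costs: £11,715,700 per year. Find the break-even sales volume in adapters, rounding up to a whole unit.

Unit CM = price − variable cost = £306.12 − £174.83 = £131.29.
Break-even Q = £11,715,700 / £131.29 = 89,235.28 → 89,236 adapters.

89,236 adapters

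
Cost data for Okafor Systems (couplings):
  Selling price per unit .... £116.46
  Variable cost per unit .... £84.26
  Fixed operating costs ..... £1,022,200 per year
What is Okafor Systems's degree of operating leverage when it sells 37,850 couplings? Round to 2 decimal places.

6.20

Contribution at this volume is 37,850 × £32.20 = £1,218,770.00.
Subtracting fixed costs: EBIT = £1,218,770.00 − £1,022,200 = £196,570.00.
So DOL = total CM / EBIT = £1,218,770.00 / £196,570.00 = 6.2002.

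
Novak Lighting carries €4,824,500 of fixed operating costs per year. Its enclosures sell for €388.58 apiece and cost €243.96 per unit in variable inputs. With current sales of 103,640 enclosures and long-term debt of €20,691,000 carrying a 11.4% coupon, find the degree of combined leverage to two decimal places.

At 103,640 units, contribution = 103,640 × €144.62 = €14,988,416.80.
EBIT = €14,988,416.80 − €4,824,500 = €10,163,916.80. Interest = €2,358,774.00.
DOL = €14,988,416.80 ÷ €10,163,916.80 = 1.4747; DFL = €10,163,916.80 ÷ €7,805,142.80 = 1.3022.
DCL = DOL × DFL = 1.4747 × 1.3022 = 1.9204.

1.92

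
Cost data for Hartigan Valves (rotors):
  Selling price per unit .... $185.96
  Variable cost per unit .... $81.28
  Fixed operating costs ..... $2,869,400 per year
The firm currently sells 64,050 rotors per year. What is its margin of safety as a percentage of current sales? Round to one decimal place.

57.2%

Contribution margin per unit = $185.96 − $81.28 = $104.68. Break-even units = $2,869,400 ÷ $104.68 = 27,411.16; break-even revenue = 27,411.16 × $185.96 = $5,097,378.91.
Actual sales revenue = 64,050 × $185.96 = $11,910,738.00.
Margin of safety = ($11,910,738.00 − $5,097,378.91) ÷ $11,910,738.00 = 57.2%.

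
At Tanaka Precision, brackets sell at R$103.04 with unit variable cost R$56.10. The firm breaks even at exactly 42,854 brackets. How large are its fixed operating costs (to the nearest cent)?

R$2,011,566.76

Each unit contributes R$103.04 − R$56.10 = R$46.94.
Since BE = FC / CM, FC = 42,854 × R$46.94 = R$2,011,566.76.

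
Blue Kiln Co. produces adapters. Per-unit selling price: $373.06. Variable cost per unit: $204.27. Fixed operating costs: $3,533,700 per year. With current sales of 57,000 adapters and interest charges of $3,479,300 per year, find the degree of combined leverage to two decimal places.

Total contribution margin = 57,000 × $168.79 = $9,621,030.00.
EBIT = $9,621,030.00 − $3,533,700 = $6,087,330.00. Interest = $3,479,300.00.
DOL = $9,621,030.00 ÷ $6,087,330.00 = 1.5805; DFL = $6,087,330.00 ÷ $2,608,030.00 = 2.3341.
DCL = DOL × DFL = 1.5805 × 2.3341 = 3.6890.

3.69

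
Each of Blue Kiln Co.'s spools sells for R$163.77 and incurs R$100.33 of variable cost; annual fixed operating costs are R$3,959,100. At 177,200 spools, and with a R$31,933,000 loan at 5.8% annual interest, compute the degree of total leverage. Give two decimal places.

At 177,200 units, contribution = 177,200 × R$63.44 = R$11,241,568.00.
EBIT = R$11,241,568.00 − R$3,959,100 = R$7,282,468.00. Interest = R$1,852,114.00.
DOL = R$11,241,568.00 ÷ R$7,282,468.00 = 1.5436; DFL = R$7,282,468.00 ÷ R$5,430,354.00 = 1.3411.
DCL = DOL × DFL = 1.5436 × 1.3411 = 2.0701.

2.07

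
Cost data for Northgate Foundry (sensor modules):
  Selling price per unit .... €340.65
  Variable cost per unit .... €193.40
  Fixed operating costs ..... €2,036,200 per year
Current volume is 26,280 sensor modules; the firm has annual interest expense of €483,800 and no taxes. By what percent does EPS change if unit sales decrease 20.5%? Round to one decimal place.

-58.8%

Total contribution margin = 26,280 × €147.25 = €3,869,730.00.
Subtracting fixed costs: EBIT = €3,869,730.00 − €2,036,200 = €1,833,530.00.
After interest of €483,800.00, pre-tax earnings = €1,349,730.00.
Degree of combined leverage = contribution ÷ (EBIT − I) = €3,869,730.00 ÷ €1,349,730.00 = 2.8670.
%ΔEPS = DCL × %ΔSales = 2.8670 × -20.5% = -58.8%.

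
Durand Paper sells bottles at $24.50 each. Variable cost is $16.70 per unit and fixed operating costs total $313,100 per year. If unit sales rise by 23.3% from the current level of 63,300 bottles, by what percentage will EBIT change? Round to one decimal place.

Total contribution margin = 63,300 × $7.80 = $493,740.00.
Subtracting fixed costs: EBIT = $493,740.00 − $313,100 = $180,640.00.
So DOL = total CM / EBIT = $493,740.00 / $180,640.00 = 2.7333.
So EBIT moves 2.7333 × (+23.3%) = +63.7%.

+63.7%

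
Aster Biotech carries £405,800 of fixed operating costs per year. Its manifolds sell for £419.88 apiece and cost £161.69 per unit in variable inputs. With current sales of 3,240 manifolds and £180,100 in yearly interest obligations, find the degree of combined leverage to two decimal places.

3.34

Contribution at this volume is 3,240 × £258.19 = £836,535.60.
EBIT = £836,535.60 − £405,800 = £430,735.60. Interest = £180,100.00, so EBIT − I = £250,635.60.
Degree of total leverage = total CM / (EBIT − interest) = £836,535.60 / £250,635.60 = 3.3377.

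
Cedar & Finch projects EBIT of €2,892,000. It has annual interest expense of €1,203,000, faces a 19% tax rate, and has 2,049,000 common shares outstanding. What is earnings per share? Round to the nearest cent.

Interest = €1,203,000.00, so EBT = €2,892,000 − €1,203,000.00 = €1,689,000.00.
Net income = €1,689,000.00 × (1 − 0.19) = €1,368,090.00.
Per share: €1,368,090.00 / 2,049,000 shares = €0.67.

€0.67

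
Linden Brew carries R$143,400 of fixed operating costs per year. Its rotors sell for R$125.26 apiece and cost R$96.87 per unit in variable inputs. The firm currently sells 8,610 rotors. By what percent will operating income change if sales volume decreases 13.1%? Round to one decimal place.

-31.7%

At 8,610 units, contribution = 8,610 × R$28.39 = R$244,437.90.
Subtracting fixed costs: EBIT = R$244,437.90 − R$143,400 = R$101,037.90.
Degree of operating leverage = R$244,437.90 / R$101,037.90 = 2.4193.
So EBIT moves 2.4193 × (-13.1%) = -31.7%.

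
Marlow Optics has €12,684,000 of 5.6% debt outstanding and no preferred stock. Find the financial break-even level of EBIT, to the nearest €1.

€710,304

Annual interest = 5.6% × €12,684,000 = €710,304.00.
Without preferred stock the financial break-even is simply EBIT = interest = €710,304.00.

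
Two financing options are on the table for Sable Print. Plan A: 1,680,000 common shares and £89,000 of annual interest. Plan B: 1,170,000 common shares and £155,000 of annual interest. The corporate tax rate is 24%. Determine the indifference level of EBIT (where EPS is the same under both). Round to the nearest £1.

£306,412

Set EPS_A = EPS_B: (EBIT − £89,000)(1 − 0.24) ÷ 1,680,000 = (EBIT − £155,000)(1 − 0.24) ÷ 1,170,000.
Cancelling (1 − t) and cross-multiplying: 1,170,000·(EBIT − 89,000) = 1,680,000·(EBIT − 155,000).
EBIT × (1,680,000 − 1,170,000) = 155,000 × 1,680,000 − 89,000 × 1,170,000 = 156,270,000,000, so EBIT = 156,270,000,000 ÷ 510,000 = 306,411.76.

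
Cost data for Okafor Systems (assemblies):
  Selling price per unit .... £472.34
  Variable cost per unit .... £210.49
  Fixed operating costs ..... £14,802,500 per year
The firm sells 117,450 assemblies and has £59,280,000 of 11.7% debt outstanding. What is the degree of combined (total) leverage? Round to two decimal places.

Total contribution margin = 117,450 × £261.85 = £30,754,282.50.
EBIT = £30,754,282.50 − £14,802,500 = £15,951,782.50. Interest = £6,935,760.00, so EBIT − I = £9,016,022.50.
DCL = contribution ÷ (EBIT − I) = £30,754,282.50 ÷ £9,016,022.50 = 3.4111.

3.41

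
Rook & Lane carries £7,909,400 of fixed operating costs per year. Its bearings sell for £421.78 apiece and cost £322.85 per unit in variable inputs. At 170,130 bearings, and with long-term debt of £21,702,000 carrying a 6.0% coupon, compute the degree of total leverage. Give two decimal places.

2.21

Total contribution margin = 170,130 × £98.93 = £16,830,960.90.
Operating income = contribution − fixed costs = £16,830,960.90 − £7,909,400 = £8,921,560.90. Interest = £1,302,120.00, so EBIT − I = £7,619,440.90.
DCL = contribution ÷ (EBIT − I) = £16,830,960.90 ÷ £7,619,440.90 = 2.2089.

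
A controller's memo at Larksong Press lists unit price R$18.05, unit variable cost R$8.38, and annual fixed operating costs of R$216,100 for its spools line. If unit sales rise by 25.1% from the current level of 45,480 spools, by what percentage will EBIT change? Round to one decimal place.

Contribution at this volume is 45,480 × R$9.67 = R$439,791.60.
Operating income = contribution − fixed costs = R$439,791.60 − R$216,100 = R$223,691.60.
Degree of operating leverage = R$439,791.60 / R$223,691.60 = 1.9661.
So EBIT moves 1.9661 × (+25.1%) = +49.3%.

+49.3%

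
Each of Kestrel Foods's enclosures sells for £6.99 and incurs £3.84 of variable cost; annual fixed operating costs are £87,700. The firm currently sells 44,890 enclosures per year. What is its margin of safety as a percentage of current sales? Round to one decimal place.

38.0%

Contribution margin per unit = £6.99 − £3.84 = £3.15. Break-even units = £87,700 ÷ £3.15 = 27,841.27; break-even revenue = 27,841.27 × £6.99 = £194,610.48.
Actual sales revenue = 44,890 × £6.99 = £313,781.10.
Margin of safety = (£313,781.10 − £194,610.48) ÷ £313,781.10 = 38.0%.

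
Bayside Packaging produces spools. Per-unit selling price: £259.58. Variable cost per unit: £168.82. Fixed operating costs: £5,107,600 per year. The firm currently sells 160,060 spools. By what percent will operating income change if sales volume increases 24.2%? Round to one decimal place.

+37.3%

At 160,060 units, contribution = 160,060 × £90.76 = £14,527,045.60.
EBIT = £14,527,045.60 − £5,107,600 = £9,419,445.60.
Degree of operating leverage = £14,527,045.60 / £9,419,445.60 = 1.5422.
So EBIT moves 1.5422 × (+24.2%) = +37.3%.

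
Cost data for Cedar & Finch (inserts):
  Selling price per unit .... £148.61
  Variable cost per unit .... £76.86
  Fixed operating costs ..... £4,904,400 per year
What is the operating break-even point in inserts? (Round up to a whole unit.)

Unit CM = price − variable cost = £148.61 − £76.86 = £71.75.
Units to break even: £4,904,400 ÷ £71.75 = 68,354.01, rounded up to 68,355.

68,355 inserts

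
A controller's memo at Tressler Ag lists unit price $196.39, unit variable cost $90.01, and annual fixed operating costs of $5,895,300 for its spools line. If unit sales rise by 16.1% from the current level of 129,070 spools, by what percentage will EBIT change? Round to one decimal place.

+28.2%

At 129,070 units, contribution = 129,070 × $106.38 = $13,730,466.60.
Operating income = contribution − fixed costs = $13,730,466.60 − $5,895,300 = $7,835,166.60.
DOL = contribution ÷ EBIT = $13,730,466.60 ÷ $7,835,166.60 = 1.7524.
Operating income changes by 1.7524 × +16.1% = +28.2%.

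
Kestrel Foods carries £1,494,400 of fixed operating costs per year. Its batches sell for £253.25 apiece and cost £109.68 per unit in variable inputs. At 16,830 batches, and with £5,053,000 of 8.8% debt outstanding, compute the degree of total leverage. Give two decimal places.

5.06

Total contribution margin = 16,830 × £143.57 = £2,416,283.10.
EBIT = £2,416,283.10 − £1,494,400 = £921,883.10. Interest = £444,664.00.
DOL = £2,416,283.10 ÷ £921,883.10 = 2.6210; DFL = £921,883.10 ÷ £477,219.10 = 1.9318.
DCL = DOL × DFL = 2.6210 × 1.9318 = 5.0632.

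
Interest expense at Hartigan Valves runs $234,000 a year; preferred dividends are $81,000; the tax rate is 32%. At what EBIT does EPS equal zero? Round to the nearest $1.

Preferred dividends are paid after tax, so their pre-tax equivalent is $81,000 ÷ (1 − 0.32) = $119,117.65.
Financial break-even EBIT = interest + D_p ÷ (1 − t) = $234,000 + $119,117.65 = $353,117.65.

$353,118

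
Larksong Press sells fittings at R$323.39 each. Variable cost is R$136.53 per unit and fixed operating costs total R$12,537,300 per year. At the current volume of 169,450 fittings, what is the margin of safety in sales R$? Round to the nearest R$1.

Unit CM = price − variable cost = R$323.39 − R$136.53 = R$186.86. Break-even units = R$12,537,300 ÷ R$186.86 = 67,094.62; break-even revenue = 67,094.62 × R$323.39 = R$21,697,727.96.
Actual sales revenue = 169,450 × R$323.39 = R$54,798,435.50.
Margin of safety = R$54,798,435.50 − R$21,697,727.96 = R$33,100,708.

R$33,100,708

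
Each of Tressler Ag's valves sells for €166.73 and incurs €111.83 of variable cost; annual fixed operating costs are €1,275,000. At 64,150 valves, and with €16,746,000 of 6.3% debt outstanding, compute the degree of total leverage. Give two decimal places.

Contribution at this volume is 64,150 × €54.90 = €3,521,835.00.
Subtracting fixed costs: EBIT = €3,521,835.00 − €1,275,000 = €2,246,835.00. Interest = €1,054,998.00, so EBIT − I = €1,191,837.00.
Degree of total leverage = total CM / (EBIT − interest) = €3,521,835.00 / €1,191,837.00 = 2.9550.

2.95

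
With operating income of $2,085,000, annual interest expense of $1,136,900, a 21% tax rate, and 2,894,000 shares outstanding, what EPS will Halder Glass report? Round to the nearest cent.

Interest = $1,136,900.00, so EBT = $2,085,000 − $1,136,900.00 = $948,100.00.
After tax at 21%: net income = $948,100.00 × 0.79 = $748,999.00.
Per share: $748,999.00 / 2,894,000 shares = $0.26.

$0.26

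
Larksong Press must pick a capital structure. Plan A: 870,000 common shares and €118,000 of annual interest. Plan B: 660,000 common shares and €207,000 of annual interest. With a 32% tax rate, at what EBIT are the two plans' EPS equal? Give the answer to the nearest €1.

€486,714

Set EPS_A = EPS_B: (EBIT − €118,000)(1 − 0.32) ÷ 870,000 = (EBIT − €207,000)(1 − 0.32) ÷ 660,000.
Cancelling (1 − t) and cross-multiplying: 660,000·(EBIT − 118,000) = 870,000·(EBIT − 207,000).
Solving, EBIT = (207,000·870,000 − 118,000·660,000) / (870,000 − 660,000) = 102,210,000,000 / 210,000 = 486,714.29.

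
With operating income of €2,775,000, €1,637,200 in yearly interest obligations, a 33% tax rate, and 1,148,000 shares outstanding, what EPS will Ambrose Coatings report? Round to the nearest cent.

Interest = €1,637,200.00, so EBT = €2,775,000 − €1,637,200.00 = €1,137,800.00.
Net income = €1,137,800.00 × (1 − 0.33) = €762,326.00.
EPS = €762,326.00 ÷ 1,148,000 = €0.66.

€0.66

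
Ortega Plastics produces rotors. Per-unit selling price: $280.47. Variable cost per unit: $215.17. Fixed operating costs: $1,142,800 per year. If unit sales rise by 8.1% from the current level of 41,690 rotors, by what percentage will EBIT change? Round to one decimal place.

At 41,690 units, contribution = 41,690 × $65.30 = $2,722,357.00.
EBIT = $2,722,357.00 − $1,142,800 = $1,579,557.00.
DOL = contribution ÷ EBIT = $2,722,357.00 ÷ $1,579,557.00 = 1.7235.
Operating income changes by 1.7235 × +8.1% = +14.0%.

+14.0%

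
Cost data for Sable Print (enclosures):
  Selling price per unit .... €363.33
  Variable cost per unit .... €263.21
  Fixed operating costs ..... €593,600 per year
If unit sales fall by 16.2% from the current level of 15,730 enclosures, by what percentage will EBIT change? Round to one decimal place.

-26.0%

Total contribution margin = 15,730 × €100.12 = €1,574,887.60.
Subtracting fixed costs: EBIT = €1,574,887.60 − €593,600 = €981,287.60.
Degree of operating leverage = €1,574,887.60 / €981,287.60 = 1.6049.
Operating income changes by 1.6049 × -16.2% = -26.0%.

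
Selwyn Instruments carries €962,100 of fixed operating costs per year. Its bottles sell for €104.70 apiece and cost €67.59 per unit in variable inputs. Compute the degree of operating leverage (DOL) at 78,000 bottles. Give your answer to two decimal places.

Contribution at this volume is 78,000 × €37.11 = €2,894,580.00.
Operating income = contribution − fixed costs = €2,894,580.00 − €962,100 = €1,932,480.00.
So DOL = total CM / EBIT = €2,894,580.00 / €1,932,480.00 = 1.4979.

1.50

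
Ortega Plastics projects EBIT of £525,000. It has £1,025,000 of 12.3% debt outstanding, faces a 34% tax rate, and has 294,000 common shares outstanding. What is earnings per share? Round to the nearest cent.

Interest = £126,075.00, so EBT = £525,000 − £126,075.00 = £398,925.00.
Net income = £398,925.00 × (1 − 0.34) = £263,290.50.
Per share: £263,290.50 / 294,000 shares = £0.90.

£0.90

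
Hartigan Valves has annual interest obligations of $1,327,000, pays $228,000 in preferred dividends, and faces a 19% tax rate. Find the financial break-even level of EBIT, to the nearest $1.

Grossing the preferred dividend up to pre-tax terms: $228,000 / (1 − 0.19) = $281,481.48.
Financial break-even EBIT = interest + D_p ÷ (1 − t) = $1,327,000 + $281,481.48 = $1,608,481.48.

$1,608,481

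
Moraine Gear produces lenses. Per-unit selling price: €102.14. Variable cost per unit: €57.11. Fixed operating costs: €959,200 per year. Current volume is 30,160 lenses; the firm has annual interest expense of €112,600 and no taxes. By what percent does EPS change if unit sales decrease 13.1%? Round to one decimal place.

Contribution at this volume is 30,160 × €45.03 = €1,358,104.80.
Subtracting fixed costs: EBIT = €1,358,104.80 − €959,200 = €398,904.80.
Interest = €112,600.00, so EBIT − I = €286,304.80.
Degree of combined leverage = contribution ÷ (EBIT − I) = €1,358,104.80 ÷ €286,304.80 = 4.7436.
%ΔEPS = DCL × %ΔSales = 4.7436 × -13.1% = -62.1%.

-62.1%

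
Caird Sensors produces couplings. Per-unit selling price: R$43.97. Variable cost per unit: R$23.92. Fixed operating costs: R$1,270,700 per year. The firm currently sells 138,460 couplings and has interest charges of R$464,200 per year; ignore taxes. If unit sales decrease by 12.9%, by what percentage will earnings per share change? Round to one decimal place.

-34.4%

At 138,460 units, contribution = 138,460 × R$20.05 = R$2,776,123.00.
Operating income = contribution − fixed costs = R$2,776,123.00 − R$1,270,700 = R$1,505,423.00.
Interest = R$464,200.00, so EBIT − I = R$1,041,223.00.
DCL = total CM / (EBIT − I) = R$2,776,123.00 / R$1,041,223.00 = 2.6662.
%ΔEPS = DCL × %ΔSales = 2.6662 × -12.9% = -34.4%.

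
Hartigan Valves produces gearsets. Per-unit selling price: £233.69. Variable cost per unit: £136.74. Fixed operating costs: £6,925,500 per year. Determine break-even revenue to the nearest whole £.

£16,693,348

CM per unit = £233.69 − £136.74 = £96.95; CM ratio = £96.95 / £233.69 = 0.4149.
Break-even sales = FC ÷ CM ratio = £6,925,500 × £233.69 / £96.95 = £16,693,348.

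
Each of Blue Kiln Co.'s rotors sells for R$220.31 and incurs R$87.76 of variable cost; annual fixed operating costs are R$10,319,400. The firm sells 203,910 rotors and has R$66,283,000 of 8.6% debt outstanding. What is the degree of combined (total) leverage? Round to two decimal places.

Total contribution margin = 203,910 × R$132.55 = R$27,028,270.50.
Subtracting fixed costs: EBIT = R$27,028,270.50 − R$10,319,400 = R$16,708,870.50. Interest = R$5,700,338.00, so EBIT − I = R$11,008,532.50.
DCL = contribution ÷ (EBIT − I) = R$27,028,270.50 ÷ R$11,008,532.50 = 2.4552.

2.46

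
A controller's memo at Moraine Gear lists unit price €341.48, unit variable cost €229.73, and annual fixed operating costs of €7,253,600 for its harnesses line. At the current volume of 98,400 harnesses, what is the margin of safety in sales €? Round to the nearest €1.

€11,436,448

Contribution margin per unit = €341.48 − €229.73 = €111.75. Break-even units = €7,253,600 ÷ €111.75 = 64,909.17; break-even revenue = 64,909.17 × €341.48 = €22,165,184.14.
Current sales = 98,400 × €341.48 = €33,601,632.00.
Margin of safety = €33,601,632.00 − €22,165,184.14 = €11,436,448.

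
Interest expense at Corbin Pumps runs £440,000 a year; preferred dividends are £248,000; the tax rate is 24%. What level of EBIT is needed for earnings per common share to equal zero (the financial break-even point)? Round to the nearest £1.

£766,316

Grossing the preferred dividend up to pre-tax terms: £248,000 / (1 − 0.24) = £326,315.79.
EPS = 0 when EBIT covers interest plus the pre-tax preferred burden: £440,000 + £326,315.79 = £766,315.79.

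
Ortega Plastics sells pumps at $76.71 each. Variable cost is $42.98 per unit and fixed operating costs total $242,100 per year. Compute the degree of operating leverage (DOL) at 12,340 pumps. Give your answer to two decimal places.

At 12,340 units, contribution = 12,340 × $33.73 = $416,228.20.
EBIT = $416,228.20 − $242,100 = $174,128.20.
So DOL = total CM / EBIT = $416,228.20 / $174,128.20 = 2.3904.

2.39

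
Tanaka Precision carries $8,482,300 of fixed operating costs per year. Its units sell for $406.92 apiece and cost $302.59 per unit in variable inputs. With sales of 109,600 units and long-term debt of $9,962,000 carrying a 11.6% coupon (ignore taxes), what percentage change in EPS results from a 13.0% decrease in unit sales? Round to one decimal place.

-82.7%

At 109,600 units, contribution = 109,600 × $104.33 = $11,434,568.00.
EBIT = $11,434,568.00 − $8,482,300 = $2,952,268.00.
After interest of $1,155,592.00, pre-tax earnings = $1,796,676.00.
DCL = total CM / (EBIT − I) = $11,434,568.00 / $1,796,676.00 = 6.3643.
%ΔEPS = DCL × %ΔSales = 6.3643 × -13.0% = -82.7%.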